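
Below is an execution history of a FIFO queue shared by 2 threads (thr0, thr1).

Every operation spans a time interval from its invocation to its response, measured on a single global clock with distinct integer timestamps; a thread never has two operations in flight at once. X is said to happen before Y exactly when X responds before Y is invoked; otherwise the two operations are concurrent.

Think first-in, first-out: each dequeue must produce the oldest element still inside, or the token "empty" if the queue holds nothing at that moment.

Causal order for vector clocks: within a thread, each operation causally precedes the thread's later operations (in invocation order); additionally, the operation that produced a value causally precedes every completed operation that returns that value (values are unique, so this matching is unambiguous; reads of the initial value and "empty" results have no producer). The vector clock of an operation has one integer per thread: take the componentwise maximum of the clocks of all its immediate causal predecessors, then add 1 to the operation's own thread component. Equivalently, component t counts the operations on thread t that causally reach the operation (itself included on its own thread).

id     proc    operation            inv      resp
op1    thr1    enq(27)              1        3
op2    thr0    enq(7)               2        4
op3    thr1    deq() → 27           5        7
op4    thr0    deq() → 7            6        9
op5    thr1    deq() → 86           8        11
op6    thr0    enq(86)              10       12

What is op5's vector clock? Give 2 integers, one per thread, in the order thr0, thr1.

(3, 3)

no predecessors for op1 (invoked 1): thr1 increments from zero → (0, 1)
no predecessors for op2 (invoked 2): thr0 increments from zero → (1, 0)
VC(op3, invoked at 5): max of VC(op1)=(0, 1), then +1 on thread thr1 → (0, 2)
VC(op4, invoked at 6): max of VC(op2)=(1, 0), then +1 on thread thr0 → (2, 0)
VC(op6, invoked at 10): max of VC(op4)=(2, 0), then +1 on thread thr0 → (3, 0)
VC(op5, invoked at 8): max of VC(op3)=(0, 2), VC(op6)=(3, 0), then +1 on thread thr1 → (3, 3)
target: VC(op5) = (3, 3)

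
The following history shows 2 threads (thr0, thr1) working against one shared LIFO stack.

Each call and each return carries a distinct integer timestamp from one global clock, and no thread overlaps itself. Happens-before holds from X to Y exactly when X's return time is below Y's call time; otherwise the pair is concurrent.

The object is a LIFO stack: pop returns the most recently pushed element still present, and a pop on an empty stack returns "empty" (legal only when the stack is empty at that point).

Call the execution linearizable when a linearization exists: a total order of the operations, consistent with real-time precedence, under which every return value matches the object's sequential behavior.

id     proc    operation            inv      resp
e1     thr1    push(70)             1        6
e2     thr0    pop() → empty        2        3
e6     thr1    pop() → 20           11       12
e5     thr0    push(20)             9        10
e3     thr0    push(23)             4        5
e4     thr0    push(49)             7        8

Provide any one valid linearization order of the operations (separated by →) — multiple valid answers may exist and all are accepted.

step 1: e2 pop() → empty — stack <>
step 2: e1 push(70) — stack <70>
step 3: e3 push(23) — stack <70,23>
step 4: e4 push(49) — stack <70,23,49>
step 5: e5 push(20) — stack <70,23,49,20>
step 6: e6 pop() → 20 — stack <70,23,49>

e2 → e1 → e3 → e4 → e5 → e6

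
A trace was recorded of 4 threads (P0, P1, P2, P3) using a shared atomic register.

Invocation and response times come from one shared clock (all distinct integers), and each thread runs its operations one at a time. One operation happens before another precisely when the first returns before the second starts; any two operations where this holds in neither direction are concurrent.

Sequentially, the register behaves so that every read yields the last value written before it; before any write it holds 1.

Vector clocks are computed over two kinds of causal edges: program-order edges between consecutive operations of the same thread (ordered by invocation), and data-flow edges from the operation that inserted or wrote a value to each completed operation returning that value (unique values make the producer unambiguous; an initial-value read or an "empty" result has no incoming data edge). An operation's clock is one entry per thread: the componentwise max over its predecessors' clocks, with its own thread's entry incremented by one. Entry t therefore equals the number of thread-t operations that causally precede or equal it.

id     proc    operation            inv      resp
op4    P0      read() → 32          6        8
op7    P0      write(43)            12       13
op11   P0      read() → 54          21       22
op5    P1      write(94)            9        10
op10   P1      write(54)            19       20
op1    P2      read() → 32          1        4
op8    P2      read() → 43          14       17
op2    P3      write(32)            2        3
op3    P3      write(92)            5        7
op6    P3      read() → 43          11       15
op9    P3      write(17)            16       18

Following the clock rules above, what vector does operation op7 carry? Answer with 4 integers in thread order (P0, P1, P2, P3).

invoked at 2, op2 has no predecessors; its own P3 bump gives (0, 0, 0, 1)
invoked at 9, op5 has no predecessors; its own P1 bump gives (0, 1, 0, 0)
from VC(op2)=(0, 0, 0, 1), op3 (invoked 5) maxes components and bumps P3 → (0, 0, 0, 2)
from VC(op2)=(0, 0, 0, 1), op1 (invoked 1) maxes components and bumps P2 → (0, 0, 1, 1)
from VC(op5)=(0, 1, 0, 0), op10 (invoked 19) maxes components and bumps P1 → (0, 2, 0, 0)
from VC(op2)=(0, 0, 0, 1), op4 (invoked 6) maxes components and bumps P0 → (1, 0, 0, 1)
from VC(op4)=(1, 0, 0, 1), op7 (invoked 12) maxes components and bumps P0 → (2, 0, 0, 1)
from VC(op3)=(0, 0, 0, 2), VC(op7)=(2, 0, 0, 1), op6 (invoked 11) maxes components and bumps P3 → (2, 0, 0, 3)
from VC(op1)=(0, 0, 1, 1), VC(op7)=(2, 0, 0, 1), op8 (invoked 14) maxes components and bumps P2 → (2, 0, 2, 1)
from VC(op6)=(2, 0, 0, 3), op9 (invoked 16) maxes components and bumps P3 → (2, 0, 0, 4)
from VC(op7)=(2, 0, 0, 1), VC(op10)=(0, 2, 0, 0), op11 (invoked 21) maxes components and bumps P0 → (3, 2, 0, 1)
target: VC(op7) = (2, 0, 0, 1)

(2, 0, 0, 1)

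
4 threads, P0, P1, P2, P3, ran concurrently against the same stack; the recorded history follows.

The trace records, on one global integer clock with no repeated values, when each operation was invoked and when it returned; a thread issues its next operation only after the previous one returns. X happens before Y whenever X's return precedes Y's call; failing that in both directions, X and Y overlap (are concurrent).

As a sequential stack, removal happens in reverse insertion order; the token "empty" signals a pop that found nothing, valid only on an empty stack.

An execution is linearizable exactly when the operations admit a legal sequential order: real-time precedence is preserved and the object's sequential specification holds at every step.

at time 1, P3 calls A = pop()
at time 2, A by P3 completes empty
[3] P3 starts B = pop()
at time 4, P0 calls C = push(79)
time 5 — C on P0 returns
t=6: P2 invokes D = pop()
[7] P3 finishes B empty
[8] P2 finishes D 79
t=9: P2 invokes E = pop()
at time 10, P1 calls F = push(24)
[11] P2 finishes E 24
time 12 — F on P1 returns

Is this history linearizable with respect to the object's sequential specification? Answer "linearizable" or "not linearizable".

linearizable

a witness: A, B, C, D, F, E
step 1: A pop() → empty — stack <>
step 2: B pop() → empty — stack <>
step 3: C push(79) — stack <79>
step 4: D pop() → 79 — stack <>
step 5: F push(24) — stack <24>
step 6: E pop() → 24 — stack <>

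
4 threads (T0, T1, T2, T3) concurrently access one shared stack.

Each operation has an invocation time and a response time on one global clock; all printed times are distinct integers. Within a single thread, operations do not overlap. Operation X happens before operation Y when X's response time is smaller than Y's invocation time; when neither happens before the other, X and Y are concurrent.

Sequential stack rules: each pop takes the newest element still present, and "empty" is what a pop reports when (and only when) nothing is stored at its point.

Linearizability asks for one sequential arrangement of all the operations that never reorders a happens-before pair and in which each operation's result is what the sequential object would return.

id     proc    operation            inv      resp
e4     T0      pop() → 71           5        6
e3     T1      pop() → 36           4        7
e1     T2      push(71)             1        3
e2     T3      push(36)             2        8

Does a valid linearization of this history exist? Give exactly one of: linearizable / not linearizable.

witness order: e1, e2, e3, e4
after step 1 (e1 push(71)): stack <71>
after step 2 (e2 push(36)): stack <71,36>
after step 3 (e3 pop() → 36): stack <71>
after step 4 (e4 pop() → 71): stack <>

linearizable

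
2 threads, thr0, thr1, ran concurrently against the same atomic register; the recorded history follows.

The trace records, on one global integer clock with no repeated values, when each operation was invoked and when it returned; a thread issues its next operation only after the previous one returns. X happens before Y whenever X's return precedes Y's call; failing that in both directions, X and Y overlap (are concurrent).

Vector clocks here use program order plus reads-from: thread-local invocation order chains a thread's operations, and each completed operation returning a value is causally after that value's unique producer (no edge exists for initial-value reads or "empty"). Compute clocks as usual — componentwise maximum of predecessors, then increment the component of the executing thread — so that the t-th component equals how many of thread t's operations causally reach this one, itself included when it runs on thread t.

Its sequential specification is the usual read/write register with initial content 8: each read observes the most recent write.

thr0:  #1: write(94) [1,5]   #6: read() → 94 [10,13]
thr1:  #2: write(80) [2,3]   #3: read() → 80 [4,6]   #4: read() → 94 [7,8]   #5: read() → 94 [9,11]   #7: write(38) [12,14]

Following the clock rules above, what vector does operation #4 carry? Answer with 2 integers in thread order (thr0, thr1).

VC(#2, invoked at 2): no causal predecessors; +1 on thr1 → (0, 1)
VC(#1, invoked at 1): no causal predecessors; +1 on thr0 → (1, 0)
invoked at 4, #3 merges VC(#2)=(0, 1) and bumps thr1's slot → (0, 2)
invoked at 10, #6 merges VC(#1)=(1, 0) and bumps thr0's slot → (2, 0)
invoked at 7, #4 merges VC(#1)=(1, 0), VC(#3)=(0, 2) and bumps thr1's slot → (1, 3)
invoked at 9, #5 merges VC(#1)=(1, 0), VC(#4)=(1, 3) and bumps thr1's slot → (1, 4)
invoked at 12, #7 merges VC(#5)=(1, 4) and bumps thr1's slot → (1, 5)
target: VC(#4) = (1, 3)

(1, 3)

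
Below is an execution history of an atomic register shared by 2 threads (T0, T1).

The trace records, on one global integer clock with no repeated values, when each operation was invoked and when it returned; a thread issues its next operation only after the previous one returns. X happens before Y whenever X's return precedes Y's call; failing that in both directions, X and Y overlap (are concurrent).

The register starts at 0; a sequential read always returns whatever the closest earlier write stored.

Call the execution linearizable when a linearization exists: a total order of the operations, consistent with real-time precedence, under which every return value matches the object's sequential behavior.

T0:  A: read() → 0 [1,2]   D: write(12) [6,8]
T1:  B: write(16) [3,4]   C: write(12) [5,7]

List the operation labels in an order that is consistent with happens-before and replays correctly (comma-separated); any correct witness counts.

step 1: A read() → 0 — value 0
step 2: B write(16) — value 16
step 3: C write(12) — value 12
step 4: D write(12) — value 12

A, B, C, D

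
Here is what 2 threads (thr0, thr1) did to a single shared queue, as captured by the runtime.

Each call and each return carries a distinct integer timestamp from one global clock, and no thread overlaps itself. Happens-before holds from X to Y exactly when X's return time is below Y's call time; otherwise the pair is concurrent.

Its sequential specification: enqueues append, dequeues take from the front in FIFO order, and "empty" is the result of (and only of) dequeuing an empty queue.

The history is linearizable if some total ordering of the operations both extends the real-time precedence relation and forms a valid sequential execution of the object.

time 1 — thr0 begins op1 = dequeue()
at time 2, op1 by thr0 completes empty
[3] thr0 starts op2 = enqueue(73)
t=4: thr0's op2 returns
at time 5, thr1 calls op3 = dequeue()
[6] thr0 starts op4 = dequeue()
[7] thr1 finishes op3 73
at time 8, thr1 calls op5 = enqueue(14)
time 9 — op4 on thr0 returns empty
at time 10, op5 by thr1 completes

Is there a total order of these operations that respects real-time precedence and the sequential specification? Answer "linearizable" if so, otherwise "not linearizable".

linearizable

a witness: op1, op2, op3, op4, op5
1. op1 dequeue() → empty, leaving queue <>
2. op2 enqueue(73), leaving queue <73>
3. op3 dequeue() → 73, leaving queue <>
4. op4 dequeue() → empty, leaving queue <>
5. op5 enqueue(14), leaving queue <14>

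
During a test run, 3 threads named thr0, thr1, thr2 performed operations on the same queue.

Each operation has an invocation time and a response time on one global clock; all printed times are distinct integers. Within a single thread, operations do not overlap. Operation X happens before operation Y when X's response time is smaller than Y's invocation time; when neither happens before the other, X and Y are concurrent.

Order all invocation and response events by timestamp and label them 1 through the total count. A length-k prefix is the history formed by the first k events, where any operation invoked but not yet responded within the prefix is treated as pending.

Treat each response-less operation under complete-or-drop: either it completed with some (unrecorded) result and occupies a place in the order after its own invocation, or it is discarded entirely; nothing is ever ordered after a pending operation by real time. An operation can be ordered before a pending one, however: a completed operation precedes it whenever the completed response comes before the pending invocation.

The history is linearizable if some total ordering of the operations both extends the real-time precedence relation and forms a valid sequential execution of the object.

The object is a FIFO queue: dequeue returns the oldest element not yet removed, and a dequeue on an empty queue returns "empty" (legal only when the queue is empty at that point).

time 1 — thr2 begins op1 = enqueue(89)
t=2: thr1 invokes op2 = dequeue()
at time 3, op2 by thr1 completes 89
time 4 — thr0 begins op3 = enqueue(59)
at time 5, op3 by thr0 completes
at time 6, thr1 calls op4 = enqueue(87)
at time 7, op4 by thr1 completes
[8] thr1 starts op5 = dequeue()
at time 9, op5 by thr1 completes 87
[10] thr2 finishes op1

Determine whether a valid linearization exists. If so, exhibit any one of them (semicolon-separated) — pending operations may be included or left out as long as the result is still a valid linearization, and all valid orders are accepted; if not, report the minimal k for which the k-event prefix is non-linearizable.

not linearizable — minimal violating prefix: 9 events

the violation lands at event 9, op5's response at time 9: events 1..8 linearize, events 1..9 do not
one real-time candidate order over the 4 completed operations — the queue replay rejects it
no completion choice of the 1 pending operation (op1) rescues it — every subset was tried
take op2, op3, op4, op5 (pending dropped): step 1 already fails, because op2 dequeue() → 89 cannot occur there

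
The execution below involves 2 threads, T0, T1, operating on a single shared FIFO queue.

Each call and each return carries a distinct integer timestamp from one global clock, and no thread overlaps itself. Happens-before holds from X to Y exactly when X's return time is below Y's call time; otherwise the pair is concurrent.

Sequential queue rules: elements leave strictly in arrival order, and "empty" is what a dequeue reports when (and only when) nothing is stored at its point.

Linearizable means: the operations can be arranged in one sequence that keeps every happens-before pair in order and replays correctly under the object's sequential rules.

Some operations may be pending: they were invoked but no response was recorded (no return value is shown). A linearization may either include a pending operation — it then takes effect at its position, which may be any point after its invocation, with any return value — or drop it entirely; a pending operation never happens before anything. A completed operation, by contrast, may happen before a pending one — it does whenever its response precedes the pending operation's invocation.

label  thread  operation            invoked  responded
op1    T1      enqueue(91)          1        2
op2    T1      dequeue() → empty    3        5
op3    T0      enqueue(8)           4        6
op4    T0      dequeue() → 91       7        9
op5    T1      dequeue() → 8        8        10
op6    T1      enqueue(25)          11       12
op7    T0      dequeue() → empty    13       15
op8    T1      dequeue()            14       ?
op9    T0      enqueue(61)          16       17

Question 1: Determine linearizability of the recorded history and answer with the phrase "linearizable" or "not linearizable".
already the first 5 events (up to op2's response at time 5) admit no linearization; the first 4 still do
exhaustive check: the 2 completed FIFO queue ops admit one real-time order; illegal
no completion choice of the 1 pending operation (op3) rescues it — every subset was tried
sample order op1, op2 (pending dropped) stalls at step 2 — op2 dequeue() → empty has no legal effect

not linearizable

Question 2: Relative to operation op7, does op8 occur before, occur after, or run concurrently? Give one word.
op8 spans [14,…), op7 spans [13,15]
the intervals overlap in both directions

concurrent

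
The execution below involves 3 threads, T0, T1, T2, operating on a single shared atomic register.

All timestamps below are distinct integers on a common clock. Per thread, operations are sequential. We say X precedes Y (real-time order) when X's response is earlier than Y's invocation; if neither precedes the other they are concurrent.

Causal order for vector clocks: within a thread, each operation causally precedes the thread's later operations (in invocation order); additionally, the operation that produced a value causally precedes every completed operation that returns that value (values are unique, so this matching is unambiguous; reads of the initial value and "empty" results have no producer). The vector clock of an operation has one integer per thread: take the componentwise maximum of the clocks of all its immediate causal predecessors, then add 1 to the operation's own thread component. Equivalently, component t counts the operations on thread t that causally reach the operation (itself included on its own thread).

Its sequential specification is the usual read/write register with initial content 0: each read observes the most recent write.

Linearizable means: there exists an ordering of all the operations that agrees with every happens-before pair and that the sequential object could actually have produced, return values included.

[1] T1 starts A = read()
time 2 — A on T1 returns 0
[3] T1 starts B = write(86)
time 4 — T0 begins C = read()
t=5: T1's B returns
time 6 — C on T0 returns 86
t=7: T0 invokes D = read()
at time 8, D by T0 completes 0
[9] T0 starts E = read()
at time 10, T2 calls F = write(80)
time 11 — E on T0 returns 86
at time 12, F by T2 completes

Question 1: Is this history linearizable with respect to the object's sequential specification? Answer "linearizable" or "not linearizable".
not linearizable

already the first 8 events (up to D's response at time 8) admit no linearization; the first 7 still do
real-time-consistent orders of the 4 completed operations: 2 — all fail the atomic register replay
take A, B, C, D: step 4 already fails, because D read() → 0 cannot occur there
take A, C, B, D: step 2 already fails, because C read() → 86 cannot occur there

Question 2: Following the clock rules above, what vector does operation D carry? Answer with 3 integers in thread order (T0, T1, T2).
Answer: (2, 2, 0)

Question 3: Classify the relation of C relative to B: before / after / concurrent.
Answer: concurrent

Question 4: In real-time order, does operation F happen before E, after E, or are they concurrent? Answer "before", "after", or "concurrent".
Answer: concurrent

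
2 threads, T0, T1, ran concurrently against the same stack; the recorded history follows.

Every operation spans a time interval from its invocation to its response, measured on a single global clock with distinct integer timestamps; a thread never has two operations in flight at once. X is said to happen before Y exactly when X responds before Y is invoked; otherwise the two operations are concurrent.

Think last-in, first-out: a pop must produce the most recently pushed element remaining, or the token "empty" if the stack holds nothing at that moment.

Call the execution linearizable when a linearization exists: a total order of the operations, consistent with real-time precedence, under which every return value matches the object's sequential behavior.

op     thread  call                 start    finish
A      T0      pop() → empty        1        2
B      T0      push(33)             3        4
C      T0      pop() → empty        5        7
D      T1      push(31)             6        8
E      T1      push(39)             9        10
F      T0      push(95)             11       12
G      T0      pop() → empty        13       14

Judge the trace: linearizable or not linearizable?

prefix check: 1..6 passes, 1..7 fails once C's time-7 response joins
exhaustive check: the 3 completed stack ops admit one real-time order; illegal
no escape via the 1 pending operation (D): every completion choice fails
e.g. A, B, C (pending dropped): illegal at step 3, since C pop() → empty cannot apply there

not linearizable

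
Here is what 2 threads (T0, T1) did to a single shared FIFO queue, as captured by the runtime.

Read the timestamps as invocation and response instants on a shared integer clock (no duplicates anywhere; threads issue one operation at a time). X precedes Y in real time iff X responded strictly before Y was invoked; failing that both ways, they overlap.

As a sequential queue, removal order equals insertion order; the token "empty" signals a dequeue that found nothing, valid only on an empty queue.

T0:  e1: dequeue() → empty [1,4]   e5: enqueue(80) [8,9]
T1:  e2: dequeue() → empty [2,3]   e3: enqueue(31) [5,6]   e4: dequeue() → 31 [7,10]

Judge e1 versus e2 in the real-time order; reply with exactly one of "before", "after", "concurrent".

concurrent

e1 spans [1,4], e2 spans [2,3]
the intervals overlap in both directions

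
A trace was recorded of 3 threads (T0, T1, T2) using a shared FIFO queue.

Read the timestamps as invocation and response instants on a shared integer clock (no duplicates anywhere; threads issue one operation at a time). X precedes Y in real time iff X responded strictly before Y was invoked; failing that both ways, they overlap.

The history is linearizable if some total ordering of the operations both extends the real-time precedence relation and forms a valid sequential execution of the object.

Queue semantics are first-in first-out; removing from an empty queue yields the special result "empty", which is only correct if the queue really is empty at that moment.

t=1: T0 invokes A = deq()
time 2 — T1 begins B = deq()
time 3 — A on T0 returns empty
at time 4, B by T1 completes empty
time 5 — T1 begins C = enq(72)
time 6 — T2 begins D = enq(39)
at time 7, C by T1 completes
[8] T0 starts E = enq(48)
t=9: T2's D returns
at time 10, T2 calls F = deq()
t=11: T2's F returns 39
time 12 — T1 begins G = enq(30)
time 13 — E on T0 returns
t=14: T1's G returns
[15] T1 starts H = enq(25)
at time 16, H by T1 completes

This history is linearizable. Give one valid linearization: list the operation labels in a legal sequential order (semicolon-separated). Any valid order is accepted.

A; B; D; C; E; F; G; H

step 1: A deq() → empty — queue <>
step 2: B deq() → empty — queue <>
step 3: D enq(39) — queue <39>
step 4: C enq(72) — queue <39,72>
step 5: E enq(48) — queue <39,72,48>
step 6: F deq() → 39 — queue <72,48>
step 7: G enq(30) — queue <72,48,30>
step 8: H enq(25) — queue <72,48,30,25>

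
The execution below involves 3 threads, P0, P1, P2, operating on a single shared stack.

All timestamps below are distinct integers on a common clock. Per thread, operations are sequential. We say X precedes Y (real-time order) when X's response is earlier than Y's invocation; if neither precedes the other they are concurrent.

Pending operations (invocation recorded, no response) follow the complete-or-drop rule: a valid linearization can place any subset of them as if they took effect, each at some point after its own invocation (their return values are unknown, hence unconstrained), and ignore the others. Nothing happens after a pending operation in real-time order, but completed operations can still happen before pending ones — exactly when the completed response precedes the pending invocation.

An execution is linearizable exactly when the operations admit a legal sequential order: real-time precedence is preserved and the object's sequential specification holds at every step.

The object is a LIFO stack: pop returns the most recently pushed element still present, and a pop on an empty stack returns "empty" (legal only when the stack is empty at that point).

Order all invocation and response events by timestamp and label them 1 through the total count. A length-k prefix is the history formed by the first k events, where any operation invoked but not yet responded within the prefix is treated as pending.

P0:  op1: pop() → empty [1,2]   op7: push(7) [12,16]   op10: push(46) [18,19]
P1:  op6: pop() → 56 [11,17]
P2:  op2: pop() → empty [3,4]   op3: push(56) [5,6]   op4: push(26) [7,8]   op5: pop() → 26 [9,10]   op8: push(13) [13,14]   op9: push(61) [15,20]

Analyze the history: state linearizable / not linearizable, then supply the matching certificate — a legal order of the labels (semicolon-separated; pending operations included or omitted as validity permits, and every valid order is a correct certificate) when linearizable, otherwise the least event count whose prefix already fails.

after step 1 (op1 pop() → empty): stack <>
after step 2 (op2 pop() → empty): stack <>
after step 3 (op3 push(56)): stack <56>
after step 4 (op4 push(26)): stack <56,26>
after step 5 (op5 pop() → 26): stack <56>
after step 6 (op6 pop() → 56): stack <>
after step 7 (op7 push(7)): stack <7>
after step 8 (op8 push(13)): stack <7,13>
after step 9 (op9 push(61)): stack <7,13,61>
after step 10 (op10 push(46)): stack <7,13,61,46>

linearizable — witness: op1; op2; op3; op4; op5; op6; op7; op8; op9; op10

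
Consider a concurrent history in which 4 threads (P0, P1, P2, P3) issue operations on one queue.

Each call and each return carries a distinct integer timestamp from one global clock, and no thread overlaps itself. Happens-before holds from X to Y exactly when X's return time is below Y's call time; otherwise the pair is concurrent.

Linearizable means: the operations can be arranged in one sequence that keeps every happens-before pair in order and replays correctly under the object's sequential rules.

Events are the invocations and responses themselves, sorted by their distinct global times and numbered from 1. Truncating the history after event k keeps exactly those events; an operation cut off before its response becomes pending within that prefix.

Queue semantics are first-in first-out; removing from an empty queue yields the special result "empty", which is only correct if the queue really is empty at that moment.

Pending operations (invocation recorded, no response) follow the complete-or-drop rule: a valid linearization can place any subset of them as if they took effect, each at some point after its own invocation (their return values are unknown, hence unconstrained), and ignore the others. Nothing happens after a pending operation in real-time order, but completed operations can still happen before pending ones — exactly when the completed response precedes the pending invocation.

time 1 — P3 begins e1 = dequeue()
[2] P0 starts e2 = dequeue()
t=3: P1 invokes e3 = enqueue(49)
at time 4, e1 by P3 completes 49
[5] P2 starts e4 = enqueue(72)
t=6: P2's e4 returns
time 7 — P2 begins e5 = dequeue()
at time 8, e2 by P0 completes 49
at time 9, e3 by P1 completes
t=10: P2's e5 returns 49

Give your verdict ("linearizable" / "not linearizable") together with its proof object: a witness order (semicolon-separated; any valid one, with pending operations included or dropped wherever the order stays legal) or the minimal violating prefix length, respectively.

prefix check: 1..7 passes, 1..8 fails once e2's time-8 response joins
3 completed operations, 3 real-time-consistent orders — every queue replay fails
including or dropping the 2 pending operations (e3, e5) in any combination fails
for example e1, e2, e4 (pending dropped) fails at step 1: e1 dequeue() → 49 is not legal there
for example e1, e4, e2 (pending dropped) fails at step 1: e1 dequeue() → 49 is not legal there

not linearizable — minimal violating prefix: 8 events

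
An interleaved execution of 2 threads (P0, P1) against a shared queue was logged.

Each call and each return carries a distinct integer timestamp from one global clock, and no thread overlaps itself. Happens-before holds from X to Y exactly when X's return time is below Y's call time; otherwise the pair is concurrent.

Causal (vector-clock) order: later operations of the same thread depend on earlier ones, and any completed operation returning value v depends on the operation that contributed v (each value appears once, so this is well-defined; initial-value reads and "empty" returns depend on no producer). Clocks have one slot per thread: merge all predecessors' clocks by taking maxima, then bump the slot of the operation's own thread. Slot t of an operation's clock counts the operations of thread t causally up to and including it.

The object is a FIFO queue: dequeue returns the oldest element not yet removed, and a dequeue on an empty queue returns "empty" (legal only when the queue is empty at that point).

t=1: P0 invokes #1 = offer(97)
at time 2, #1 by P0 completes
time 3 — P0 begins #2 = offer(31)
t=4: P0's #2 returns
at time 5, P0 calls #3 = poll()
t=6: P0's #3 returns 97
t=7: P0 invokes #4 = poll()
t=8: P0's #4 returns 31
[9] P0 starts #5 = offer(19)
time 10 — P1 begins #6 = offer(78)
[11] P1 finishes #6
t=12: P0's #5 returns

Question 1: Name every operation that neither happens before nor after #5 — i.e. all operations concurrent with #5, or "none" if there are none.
#6

concurrent with #5 ([9,12]): every op whose interval crosses 9..12
#1 [1,2]: before
#2 [3,4]: before
#3 [5,6]: before
#4 [7,8]: before
#6 [10,11]: concurrent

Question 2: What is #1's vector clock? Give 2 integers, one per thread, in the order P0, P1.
(1, 0)

#6, invoked 10, has no incoming edges; only P1's bump applies → (0, 1)
#1, invoked 1, has no incoming edges; only P0's bump applies → (1, 0)
merge at #2 (invoked 3): VC(#1)=(1, 0), own-thread bump on P0 → (2, 0)
merge at #3 (invoked 5): VC(#1)=(1, 0), VC(#2)=(2, 0), own-thread bump on P0 → (3, 0)
merge at #4 (invoked 7): VC(#2)=(2, 0), VC(#3)=(3, 0), own-thread bump on P0 → (4, 0)
merge at #5 (invoked 9): VC(#4)=(4, 0), own-thread bump on P0 → (5, 0)
target: VC(#1) = (1, 0)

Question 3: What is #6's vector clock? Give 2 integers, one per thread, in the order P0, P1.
(0, 1)

root op #6, invoked 10: fresh clock plus P1's own tick → (0, 1)
root op #1, invoked 1: fresh clock plus P0's own tick → (1, 0)
VC(#2, invoked at 3): max of VC(#1)=(1, 0), then +1 on thread P0 → (2, 0)
VC(#3, invoked at 5): max of VC(#1)=(1, 0), VC(#2)=(2, 0), then +1 on thread P0 → (3, 0)
VC(#4, invoked at 7): max of VC(#2)=(2, 0), VC(#3)=(3, 0), then +1 on thread P0 → (4, 0)
VC(#5, invoked at 9): max of VC(#4)=(4, 0), then +1 on thread P0 → (5, 0)
target: VC(#6) = (0, 1)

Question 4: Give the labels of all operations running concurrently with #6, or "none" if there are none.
#5

#6 spans [10,11]: anything still running between times 10 and 11 counts as concurrent
#1 [1,2]: before
#2 [3,4]: before
#3 [5,6]: before
#4 [7,8]: before
#5 [9,12]: concurrent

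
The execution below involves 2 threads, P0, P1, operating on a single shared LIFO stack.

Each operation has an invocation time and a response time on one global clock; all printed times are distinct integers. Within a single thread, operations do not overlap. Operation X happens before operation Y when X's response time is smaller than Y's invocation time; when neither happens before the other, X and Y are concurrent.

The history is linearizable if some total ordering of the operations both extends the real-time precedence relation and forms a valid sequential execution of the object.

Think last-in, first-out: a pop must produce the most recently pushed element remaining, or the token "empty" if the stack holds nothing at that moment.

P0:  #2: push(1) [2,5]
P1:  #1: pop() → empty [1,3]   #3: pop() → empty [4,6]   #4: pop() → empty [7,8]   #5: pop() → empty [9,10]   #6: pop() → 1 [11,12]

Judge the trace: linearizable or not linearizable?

cut after 7 events: linearizable; cut after 8 events (#4 responds, time 8): not linearizable
the 4 completed operations admit 3 real-time orders; each fails the LIFO stack replay
e.g. #1, #2, #3, #4: illegal at step 3, since #3 pop() → empty cannot apply there
e.g. #1, #3, #2, #4: illegal at step 4, since #4 pop() → empty cannot apply there

not linearizable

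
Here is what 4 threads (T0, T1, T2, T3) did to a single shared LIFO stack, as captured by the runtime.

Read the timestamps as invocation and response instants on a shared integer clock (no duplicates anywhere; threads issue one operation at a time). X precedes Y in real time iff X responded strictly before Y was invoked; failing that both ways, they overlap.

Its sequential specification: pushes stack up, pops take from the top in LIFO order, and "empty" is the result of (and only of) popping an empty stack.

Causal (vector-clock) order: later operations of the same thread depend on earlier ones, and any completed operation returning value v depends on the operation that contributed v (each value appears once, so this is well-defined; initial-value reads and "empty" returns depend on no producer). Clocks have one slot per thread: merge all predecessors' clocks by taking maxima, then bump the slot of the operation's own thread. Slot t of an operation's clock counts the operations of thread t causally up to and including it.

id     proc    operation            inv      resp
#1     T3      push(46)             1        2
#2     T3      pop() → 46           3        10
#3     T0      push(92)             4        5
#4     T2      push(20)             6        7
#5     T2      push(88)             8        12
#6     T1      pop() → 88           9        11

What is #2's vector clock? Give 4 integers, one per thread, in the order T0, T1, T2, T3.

invoked at 1, #1 has no predecessors; its own T3 bump gives (0, 0, 0, 1)
invoked at 6, #4 has no predecessors; its own T2 bump gives (0, 0, 1, 0)
invoked at 4, #3 has no predecessors; its own T0 bump gives (1, 0, 0, 0)
#2, invoked 3, takes VC(#1)=(0, 0, 0, 1) under max, adds 1 for T3 → (0, 0, 0, 2)
#5, invoked 8, takes VC(#4)=(0, 0, 1, 0) under max, adds 1 for T2 → (0, 0, 2, 0)
#6, invoked 9, takes VC(#5)=(0, 0, 2, 0) under max, adds 1 for T1 → (0, 1, 2, 0)
target: VC(#2) = (0, 0, 0, 2)

(0, 0, 0, 2)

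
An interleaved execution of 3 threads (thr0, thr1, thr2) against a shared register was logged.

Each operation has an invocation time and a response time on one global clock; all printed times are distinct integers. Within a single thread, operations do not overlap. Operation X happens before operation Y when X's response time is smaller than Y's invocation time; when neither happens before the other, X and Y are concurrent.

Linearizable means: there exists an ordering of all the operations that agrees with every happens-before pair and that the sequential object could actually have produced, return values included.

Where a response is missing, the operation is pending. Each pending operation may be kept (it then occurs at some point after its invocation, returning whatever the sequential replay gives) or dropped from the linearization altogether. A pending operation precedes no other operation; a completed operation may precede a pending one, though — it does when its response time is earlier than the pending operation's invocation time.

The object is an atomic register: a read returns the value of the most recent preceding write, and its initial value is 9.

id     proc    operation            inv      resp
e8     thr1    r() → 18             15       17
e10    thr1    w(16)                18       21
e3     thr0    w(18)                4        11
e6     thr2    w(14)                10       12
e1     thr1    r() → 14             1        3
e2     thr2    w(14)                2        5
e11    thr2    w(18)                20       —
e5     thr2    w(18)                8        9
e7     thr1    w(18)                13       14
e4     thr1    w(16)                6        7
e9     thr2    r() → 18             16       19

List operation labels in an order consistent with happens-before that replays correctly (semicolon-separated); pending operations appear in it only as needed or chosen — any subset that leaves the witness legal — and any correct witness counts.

e2; e1; e3; e4; e5; e6; e7; e8; e9; e10

after step 1 (e2 w(14)): value 14
after step 2 (e1 r() → 14): value 14
after step 3 (e3 w(18)): value 18
after step 4 (e4 w(16)): value 16
after step 5 (e5 w(18)): value 18
after step 6 (e6 w(14)): value 14
after step 7 (e7 w(18)): value 18
after step 8 (e8 r() → 18): value 18
after step 9 (e9 r() → 18): value 18
after step 10 (e10 w(16)): value 16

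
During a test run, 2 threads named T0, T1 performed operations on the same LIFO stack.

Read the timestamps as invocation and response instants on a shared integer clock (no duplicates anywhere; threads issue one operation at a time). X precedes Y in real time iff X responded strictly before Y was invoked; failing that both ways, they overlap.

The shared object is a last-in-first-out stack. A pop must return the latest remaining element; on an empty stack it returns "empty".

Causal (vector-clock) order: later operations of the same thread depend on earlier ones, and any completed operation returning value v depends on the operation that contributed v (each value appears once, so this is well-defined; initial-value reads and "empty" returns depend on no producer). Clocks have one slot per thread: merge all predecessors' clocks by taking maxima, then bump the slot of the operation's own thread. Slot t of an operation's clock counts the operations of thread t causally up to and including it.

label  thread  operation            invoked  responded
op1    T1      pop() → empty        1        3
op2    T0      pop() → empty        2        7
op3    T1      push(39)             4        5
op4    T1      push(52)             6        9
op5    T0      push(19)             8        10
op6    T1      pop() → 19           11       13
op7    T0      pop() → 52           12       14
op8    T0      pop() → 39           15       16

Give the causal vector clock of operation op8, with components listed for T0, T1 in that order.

(4, 3)

op1, invoked 1, has no incoming edges; only T1's bump applies → (0, 1)
op2, invoked 2, has no incoming edges; only T0's bump applies → (1, 0)
merge at op3 (invoked 4): VC(op1)=(0, 1), own-thread bump on T1 → (0, 2)
merge at op5 (invoked 8): VC(op2)=(1, 0), own-thread bump on T0 → (2, 0)
merge at op4 (invoked 6): VC(op3)=(0, 2), own-thread bump on T1 → (0, 3)
merge at op6 (invoked 11): VC(op4)=(0, 3), VC(op5)=(2, 0), own-thread bump on T1 → (2, 4)
merge at op7 (invoked 12): VC(op4)=(0, 3), VC(op5)=(2, 0), own-thread bump on T0 → (3, 3)
merge at op8 (invoked 15): VC(op3)=(0, 2), VC(op7)=(3, 3), own-thread bump on T0 → (4, 3)
target: VC(op8) = (4, 3)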